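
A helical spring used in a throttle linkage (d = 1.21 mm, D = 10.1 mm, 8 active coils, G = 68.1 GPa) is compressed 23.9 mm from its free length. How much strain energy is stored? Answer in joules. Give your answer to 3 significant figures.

k = Gd⁴/(8D³N_a) = (68.1×10³)(1.21⁴)/(8·10.1³·8) = 2.2138 N/mm
U = ½kδ² = 0.5 × 2.2138 × 23.9² = 632.28 N·mm = 0.63228 J

0.632 J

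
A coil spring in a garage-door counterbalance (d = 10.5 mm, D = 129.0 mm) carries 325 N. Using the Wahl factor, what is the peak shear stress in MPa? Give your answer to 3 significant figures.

103 MPa

Spring index C = D/d = 129.0/10.5 = 12.2857
K_W = (4C−1)/(4C−4) + 0.615/C = 48.143/45.143 + 0.0501 = 1.1165
τ₀ = 8FD/(πd³) = 8·325·129.0/(π·10.5³) = 335400/3636.8 = 92.224 MPa
τ_max = K·τ₀ = 1.1165 × 92.224 = 102.97 MPa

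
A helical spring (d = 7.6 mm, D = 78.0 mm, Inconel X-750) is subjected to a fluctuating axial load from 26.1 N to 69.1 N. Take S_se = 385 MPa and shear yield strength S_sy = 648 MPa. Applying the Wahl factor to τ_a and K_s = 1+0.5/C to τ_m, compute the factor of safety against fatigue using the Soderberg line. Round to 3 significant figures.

15.7

C = D/d = 78.0/7.6 = 10.2632; K_W = (4C−1)/(4C−4)+0.615/C = 1.1409; K_s = 1+0.5/C = 1.0487
F_a = (F_max−F_min)/2 = 21.5 N; F_m = (F_max+F_min)/2 = 47.6 N
τ_a = K_W·8F_aD/(πd³) = 1.1409 × 9.7282 = 11.099 MPa
τ_m = K_s·8F_mD/(πd³) = 1.0487 × 21.538 = 22.587 MPa
Soderberg: 1/n_f = τ_a/S_se + τ_m/S_sy = 11.099/385 + 22.587/648 = 0.02883 + 0.03486 = 0.063685
n_f = 1/0.063685 = 15.7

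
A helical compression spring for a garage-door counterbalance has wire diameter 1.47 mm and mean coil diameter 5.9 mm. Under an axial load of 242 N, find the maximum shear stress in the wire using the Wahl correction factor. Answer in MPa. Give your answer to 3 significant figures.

Spring index C = D/d = 5.9/1.47 = 4.0136
K_W = (4C−1)/(4C−4) + 0.615/C = 15.054/12.054 + 0.1532 = 1.4021
τ₀ = 8FD/(πd³) = 8·242·5.9/(π·1.47³) = 11422.4/9.9793 = 1144.6 MPa
τ_max = K·τ₀ = 1.4021 × 1144.6 = 1604.9 MPa

1600 MPa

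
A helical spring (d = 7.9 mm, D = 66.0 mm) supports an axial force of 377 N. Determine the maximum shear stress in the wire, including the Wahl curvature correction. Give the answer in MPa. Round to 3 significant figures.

151 MPa

Spring index C = D/d = 66.0/7.9 = 8.3544
K_W = (4C−1)/(4C−4) + 0.615/C = 32.418/29.418 + 0.0736 = 1.1756
τ₀ = 8FD/(πd³) = 8·377·66.0/(π·7.9³) = 199056/1548.9 = 128.51 MPa
τ_max = K·τ₀ = 1.1756 × 128.51 = 151.08 MPa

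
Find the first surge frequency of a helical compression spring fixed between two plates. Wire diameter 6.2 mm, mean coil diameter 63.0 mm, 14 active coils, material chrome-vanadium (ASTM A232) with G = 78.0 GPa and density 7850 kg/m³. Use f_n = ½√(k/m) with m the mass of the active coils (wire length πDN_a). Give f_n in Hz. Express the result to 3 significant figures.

k = Gd⁴/(8D³N_a) = (78.0×10³)(6.2⁴)/(8·63.0³·14) = 4.1155 N/mm = 4115.5 N/m
Wire length L = πDN_a = π·63.0·14 = 2770.9 mm
m = ρ·(πd²/4)·L = 7850 × 30.191×10⁻⁶ m² × 2.7709 m = 0.65669 kg
f_n = ½√(k/m) = 0.5·√(4115.5/0.65669) = 0.5·√(6267) = 39.582 Hz

39.6 Hz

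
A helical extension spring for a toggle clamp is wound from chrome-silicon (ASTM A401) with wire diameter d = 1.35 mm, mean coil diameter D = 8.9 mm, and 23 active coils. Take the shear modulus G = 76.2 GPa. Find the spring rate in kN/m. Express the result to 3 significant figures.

k = Gd⁴/(8D³N_a) = (76.2×10³ × 1.35⁴) / (8 × 8.9³ × 23)
  = 253099 / 129714 = 1.9512 N/mm

1.95 kN/m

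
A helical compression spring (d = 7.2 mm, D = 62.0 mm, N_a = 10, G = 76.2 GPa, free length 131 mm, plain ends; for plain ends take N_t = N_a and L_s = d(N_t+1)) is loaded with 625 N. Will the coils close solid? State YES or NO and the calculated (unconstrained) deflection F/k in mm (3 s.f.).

k = Gd⁴/(8D³N_a) = (76.2×10³)(7.2⁴)/(8·62.0³·10) = 10.74 N/mm
N_t = 10; L_s = 7.2·11 = 79.2 mm; δ_solid = L₀ − L_s = 131 − 79.2 = 51.8 mm
δ = F/k = 625/10.74 = 58.192 mm
δ ≥ δ_solid → spring goes solid

YES, δ = 58.2 mm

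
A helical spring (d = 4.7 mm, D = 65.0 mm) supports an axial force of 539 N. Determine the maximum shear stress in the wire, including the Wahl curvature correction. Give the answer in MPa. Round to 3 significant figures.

948 MPa

Spring index C = D/d = 65.0/4.7 = 13.8298
K_W = (4C−1)/(4C−4) + 0.615/C = 54.319/51.319 + 0.0445 = 1.1029
τ₀ = 8FD/(πd³) = 8·539·65.0/(π·4.7³) = 280280/326.17 = 859.31 MPa
τ_max = K·τ₀ = 1.1029 × 859.31 = 947.75 MPa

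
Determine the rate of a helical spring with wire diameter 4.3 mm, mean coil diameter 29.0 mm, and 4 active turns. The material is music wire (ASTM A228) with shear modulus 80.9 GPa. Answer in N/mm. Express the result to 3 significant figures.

k = Gd⁴/(8D³N_a) = (80.9×10³ × 4.3⁴) / (8 × 29.0³ × 4)
  = 2.76581e+07 / 780448 = 35.439 N/mm

35.4 N/mm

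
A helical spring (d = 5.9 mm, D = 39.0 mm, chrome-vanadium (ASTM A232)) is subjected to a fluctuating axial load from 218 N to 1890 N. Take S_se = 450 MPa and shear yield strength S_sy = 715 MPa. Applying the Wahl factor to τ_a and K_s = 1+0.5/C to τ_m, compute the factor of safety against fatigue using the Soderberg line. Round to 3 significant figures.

0.535

C = D/d = 39.0/5.9 = 6.6102; K_W = (4C−1)/(4C−4)+0.615/C = 1.2267; K_s = 1+0.5/C = 1.0756
F_a = (F_max−F_min)/2 = 836 N; F_m = (F_max+F_min)/2 = 1054 N
τ_a = K_W·8F_aD/(πd³) = 1.2267 × 404.25 = 495.91 MPa
τ_m = K_s·8F_mD/(πd³) = 1.0756 × 509.67 = 548.22 MPa
Soderberg: 1/n_f = τ_a/S_se + τ_m/S_sy = 495.91/450 + 548.22/715 = 1.10202 + 0.76674 = 1.8688
n_f = 1/1.8688 = 0.5351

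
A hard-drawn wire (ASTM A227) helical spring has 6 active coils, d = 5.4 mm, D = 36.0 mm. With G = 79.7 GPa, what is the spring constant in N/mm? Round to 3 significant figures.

30.3 N/mm

k = Gd⁴/(8D³N_a) = (79.7×10³ × 5.4⁴) / (8 × 36.0³ × 6)
  = 6.77694e+07 / 2.23949e+06 = 30.261 N/mm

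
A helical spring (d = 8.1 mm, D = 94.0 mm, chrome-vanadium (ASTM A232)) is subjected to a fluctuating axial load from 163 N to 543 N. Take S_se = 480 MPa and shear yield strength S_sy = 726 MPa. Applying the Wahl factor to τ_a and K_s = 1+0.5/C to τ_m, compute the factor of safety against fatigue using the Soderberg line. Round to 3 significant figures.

C = D/d = 94.0/8.1 = 11.6049; K_W = (4C−1)/(4C−4)+0.615/C = 1.1237; K_s = 1+0.5/C = 1.0431
F_a = (F_max−F_min)/2 = 190 N; F_m = (F_max+F_min)/2 = 353 N
τ_a = K_W·8F_aD/(πd³) = 1.1237 × 85.579 = 96.166 MPa
τ_m = K_s·8F_mD/(πd³) = 1.0431 × 159 = 165.85 MPa
Soderberg: 1/n_f = τ_a/S_se + τ_m/S_sy = 96.166/480 + 165.85/726 = 0.20035 + 0.22844 = 0.42879
n_f = 1/0.42879 = 2.332

2.33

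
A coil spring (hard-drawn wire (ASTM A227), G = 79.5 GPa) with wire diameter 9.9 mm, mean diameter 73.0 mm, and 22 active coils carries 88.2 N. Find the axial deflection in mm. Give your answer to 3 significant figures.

7.91 mm

k = Gd⁴/(8D³N_a) = (79.5×10³)(9.9⁴)/(8·73.0³·22) = 11.154 N/mm
δ = F/k = 88.2 / 11.154 = 7.9075 mm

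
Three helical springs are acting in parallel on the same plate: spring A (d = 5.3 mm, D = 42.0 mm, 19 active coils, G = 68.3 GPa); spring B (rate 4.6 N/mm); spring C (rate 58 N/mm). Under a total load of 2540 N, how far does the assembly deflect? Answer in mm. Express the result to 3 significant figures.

k_A = Gd⁴/(8D³N_a) = (68.3×10³)(5.3⁴)/(8·42.0³·19) = 4.7856 N/mm
Parallel: k_eq = 4.7856 + 4.6 + 58 = 67.386 N/mm
δ = F/k_eq = 2540/67.386 = 37.694 mm

37.7 mm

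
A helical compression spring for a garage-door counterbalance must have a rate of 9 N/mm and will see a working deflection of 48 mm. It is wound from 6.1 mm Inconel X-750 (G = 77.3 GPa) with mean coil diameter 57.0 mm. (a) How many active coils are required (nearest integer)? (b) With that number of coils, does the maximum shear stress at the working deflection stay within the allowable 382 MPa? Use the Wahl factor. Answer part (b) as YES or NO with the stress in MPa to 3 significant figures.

N_a = Gd⁴/(8D³k) = (77.3×10³)(6.1⁴)/(8·57.0³·9) = 8.027 → N_a = 8
Actual rate k = Gd⁴/(8D³·8) = 9.0301 N/mm
Working load F = kδ = 9.0301·48 = 433.45 N
C = 57.0/6.1 = 9.3443; K_W = (4C−1)/(4C−4)+0.615/C = 1.1557
τ_max = K_W·8FD/(πd³) = 1.1557·277.18 = 320.34 MPa
τ_max ≤ 382 MPa → acceptable

(a) 8 coils; (b) YES, τ_max = 320 MPa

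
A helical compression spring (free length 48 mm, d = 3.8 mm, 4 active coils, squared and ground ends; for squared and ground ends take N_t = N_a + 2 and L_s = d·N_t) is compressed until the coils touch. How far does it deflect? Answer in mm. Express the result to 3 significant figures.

25.2 mm

N_t = 6; L_s = 3.8·6 = 22.8 mm
δ_solid = L₀ − L_s = 48 − 22.8 = 25.2 mm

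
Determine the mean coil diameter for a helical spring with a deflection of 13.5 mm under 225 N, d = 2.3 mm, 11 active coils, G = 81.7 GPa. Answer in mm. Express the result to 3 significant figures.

11.6 mm

Required rate k = F/δ = 225/13.5 = 16.667 N/mm
D = (Gd⁴/(8N_a·k))^(1/3) = (81.7×10³·2.3⁴/(8·11·16.667))^(1/3)
  = (1558.84)^(1/3) = 11.5949 mm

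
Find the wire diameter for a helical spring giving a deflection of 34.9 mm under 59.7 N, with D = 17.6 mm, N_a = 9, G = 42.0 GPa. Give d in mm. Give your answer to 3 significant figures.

2.00 mm

Required rate k = F/δ = 59.7/34.9 = 1.7106 N/mm
d = (8D³N_a·k / G)^(1/4) = (8·17.6³·9·1.7106 / (42.0×10³))^0.25
  = (15.987)^0.25 = 1.9996 mm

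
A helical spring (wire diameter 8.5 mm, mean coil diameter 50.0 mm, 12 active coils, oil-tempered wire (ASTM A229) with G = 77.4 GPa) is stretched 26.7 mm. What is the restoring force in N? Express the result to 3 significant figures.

k = Gd⁴/(8D³N_a) = (77.4×10³)(8.5⁴)/(8·50.0³·12) = 33.669 N/mm
F = k·δ = 33.669 × 26.7 = 898.97 N

899 N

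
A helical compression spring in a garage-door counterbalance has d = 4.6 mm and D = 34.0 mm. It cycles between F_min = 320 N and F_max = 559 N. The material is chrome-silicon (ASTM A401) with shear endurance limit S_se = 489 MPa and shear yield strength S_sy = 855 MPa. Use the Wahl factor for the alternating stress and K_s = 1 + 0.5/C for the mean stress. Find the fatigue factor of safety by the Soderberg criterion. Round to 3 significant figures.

1.33

C = D/d = 34.0/4.6 = 7.3913; K_W = (4C−1)/(4C−4)+0.615/C = 1.2006; K_s = 1+0.5/C = 1.0676
F_a = (F_max−F_min)/2 = 119.5 N; F_m = (F_max+F_min)/2 = 439.5 N
τ_a = K_W·8F_aD/(πd³) = 1.2006 × 106.3 = 127.61 MPa
τ_m = K_s·8F_mD/(πd³) = 1.0676 × 390.93 = 417.38 MPa
Soderberg: 1/n_f = τ_a/S_se + τ_m/S_sy = 127.61/489 + 417.38/855 = 0.26097 + 0.48816 = 0.74913
n_f = 1/0.74913 = 1.335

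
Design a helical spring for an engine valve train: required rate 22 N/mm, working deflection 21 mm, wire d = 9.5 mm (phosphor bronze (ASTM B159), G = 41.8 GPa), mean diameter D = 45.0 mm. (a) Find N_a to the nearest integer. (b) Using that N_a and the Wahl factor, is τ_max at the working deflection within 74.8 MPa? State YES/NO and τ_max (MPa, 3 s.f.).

N_a = Gd⁴/(8D³k) = (41.8×10³)(9.5⁴)/(8·45.0³·22) = 21.23 → N_a = 21
Actual rate k = Gd⁴/(8D³·21) = 22.239 N/mm
Working load F = kδ = 22.239·21 = 467.03 N
C = 45.0/9.5 = 4.7368; K_W = (4C−1)/(4C−4)+0.615/C = 1.3305
τ_max = K_W·8FD/(πd³) = 1.3305·62.42 = 83.052 MPa
τ_max > 74.8 MPa → exceeds allowable

(a) 21 coils; (b) NO, τ_max = 83.1 MPa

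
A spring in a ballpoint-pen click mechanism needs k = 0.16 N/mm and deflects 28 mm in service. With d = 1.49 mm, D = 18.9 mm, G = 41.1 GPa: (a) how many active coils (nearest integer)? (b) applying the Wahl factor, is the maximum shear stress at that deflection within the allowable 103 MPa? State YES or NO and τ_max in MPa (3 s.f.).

(a) 23 coils; (b) YES, τ_max = 73.9 MPa

N_a = Gd⁴/(8D³k) = (41.1×10³)(1.49⁴)/(8·18.9³·0.16) = 23.44 → N_a = 23
Actual rate k = Gd⁴/(8D³·23) = 0.16307 N/mm
Working load F = kδ = 0.16307·28 = 4.5661 N
C = 18.9/1.49 = 12.6846; K_W = (4C−1)/(4C−4)+0.615/C = 1.1127
τ_max = K_W·8FD/(πd³) = 1.1127·66.433 = 73.918 MPa
τ_max ≤ 103 MPa → acceptable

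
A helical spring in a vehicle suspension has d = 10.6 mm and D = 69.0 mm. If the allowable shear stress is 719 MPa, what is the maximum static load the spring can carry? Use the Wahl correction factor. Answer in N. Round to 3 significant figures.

C = D/d = 69.0/10.6 = 6.5094
K_W = (4C−1)/(4C−4) + 0.615/C = 25.038/22.038 + 0.0945 = 1.2306
τ_max = K·8FD/(πd³) → F_max = τ_allow·πd³/(8DK)
F_max = 719·π·10.6³/(8·69.0·1.2306) = 2.6903e+06/679.3 = 3960.4 N

3960 N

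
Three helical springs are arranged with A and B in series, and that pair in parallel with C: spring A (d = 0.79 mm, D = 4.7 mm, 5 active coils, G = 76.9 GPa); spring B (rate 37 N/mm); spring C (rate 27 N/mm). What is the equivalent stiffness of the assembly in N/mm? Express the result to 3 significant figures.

k_A = Gd⁴/(8D³N_a) = (76.9×10³)(0.79⁴)/(8·4.7³·5) = 7.2124 N/mm
Springs A,B series: k_AB = 1/(1/7.2124+1/37) = 6.0359 N/mm; parallel with C: k_eq = 6.0359+27 = 33.036 N/mm

33.0 N/mm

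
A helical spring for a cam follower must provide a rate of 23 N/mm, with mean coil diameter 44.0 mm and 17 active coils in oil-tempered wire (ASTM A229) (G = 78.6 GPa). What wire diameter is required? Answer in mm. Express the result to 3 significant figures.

d = (8D³N_a·k / G)^(1/4) = (8·44.0³·17·23 / (78.6×10³))^0.25
  = (3390)^0.25 = 7.6305 mm

7.63 mm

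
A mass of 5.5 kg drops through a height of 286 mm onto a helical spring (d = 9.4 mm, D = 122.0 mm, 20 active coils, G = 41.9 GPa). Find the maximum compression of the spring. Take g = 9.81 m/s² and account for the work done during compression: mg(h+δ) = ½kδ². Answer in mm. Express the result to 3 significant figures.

k = Gd⁴/(8D³N_a) = (41.9×10³)(9.4⁴)/(8·122.0³·20) = 1.126 N/mm
W = mg = 5.5 × 9.81 = 53.955 N
½kδ² − Wδ − Wh = 0 → δ = (W + √(W² + 2kWh))/k
δ = (53.955 + √(2911.1 + 34749.9))/1.126 = (53.955 + 194.06)/1.126 = 220.27 mm

220 mm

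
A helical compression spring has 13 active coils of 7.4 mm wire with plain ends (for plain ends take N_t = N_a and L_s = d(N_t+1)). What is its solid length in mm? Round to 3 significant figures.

104 mm

plain ends: N_t = N_a = 13
L_s = d·(N_t+1) = 7.4 × 14 = 103.6 mm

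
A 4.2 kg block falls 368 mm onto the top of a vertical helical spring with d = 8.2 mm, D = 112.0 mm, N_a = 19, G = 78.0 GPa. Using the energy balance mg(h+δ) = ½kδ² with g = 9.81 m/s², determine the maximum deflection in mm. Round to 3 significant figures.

163 mm

k = Gd⁴/(8D³N_a) = (78.0×10³)(8.2⁴)/(8·112.0³·19) = 1.6514 N/mm
W = mg = 4.2 × 9.81 = 41.202 N
½kδ² − Wδ − Wh = 0 → δ = (W + √(W² + 2kWh))/k
δ = (41.202 + √(1697.6 + 50078.2))/1.6514 = (41.202 + 227.54)/1.6514 = 162.74 mm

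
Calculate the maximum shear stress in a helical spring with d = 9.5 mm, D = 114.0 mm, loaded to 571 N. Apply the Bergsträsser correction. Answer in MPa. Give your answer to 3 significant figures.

215 MPa

Spring index C = D/d = 114.0/9.5 = 12.0000
K_B = (4C+2)/(4C−3) = 50.000/45.000 = 1.1111
τ₀ = 8FD/(πd³) = 8·571·114.0/(π·9.5³) = 520752/2693.5 = 193.33 MPa
τ_max = K·τ₀ = 1.1111 × 193.33 = 214.82 MPa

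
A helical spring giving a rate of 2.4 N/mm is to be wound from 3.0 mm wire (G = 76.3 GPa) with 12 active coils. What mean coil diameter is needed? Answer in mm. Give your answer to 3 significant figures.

D = (Gd⁴/(8N_a·k))^(1/3) = (76.3×10³·3.0⁴/(8·12·2.4))^(1/3)
  = (26824.2)^(1/3) = 29.9348 mm

29.9 mm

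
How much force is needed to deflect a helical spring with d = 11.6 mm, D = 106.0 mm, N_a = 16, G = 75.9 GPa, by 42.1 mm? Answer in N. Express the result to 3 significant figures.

k = Gd⁴/(8D³N_a) = (75.9×10³)(11.6⁴)/(8·106.0³·16) = 9.0146 N/mm
F = k·δ = 9.0146 × 42.1 = 379.51 N

380 N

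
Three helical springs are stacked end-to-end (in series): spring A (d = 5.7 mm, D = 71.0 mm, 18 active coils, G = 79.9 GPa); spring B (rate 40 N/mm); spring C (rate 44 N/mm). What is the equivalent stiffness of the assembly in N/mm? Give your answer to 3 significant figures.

k_A = Gd⁴/(8D³N_a) = (79.9×10³)(5.7⁴)/(8·71.0³·18) = 1.6365 N/mm
Series: 1/k_eq = 1/1.6365 + 1/40 + 1/44 = 0.6588; k_eq = 1.5179 N/mm

1.52 N/mm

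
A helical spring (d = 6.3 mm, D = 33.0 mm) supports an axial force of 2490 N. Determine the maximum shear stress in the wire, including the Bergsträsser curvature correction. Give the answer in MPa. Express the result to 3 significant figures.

Spring index C = D/d = 33.0/6.3 = 5.2381
K_B = (4C+2)/(4C−3) = 22.952/17.952 = 1.2785
τ₀ = 8FD/(πd³) = 8·2490·33.0/(π·6.3³) = 657360/785.55 = 836.82 MPa
τ_max = K·τ₀ = 1.2785 × 836.82 = 1069.9 MPa

1070 MPa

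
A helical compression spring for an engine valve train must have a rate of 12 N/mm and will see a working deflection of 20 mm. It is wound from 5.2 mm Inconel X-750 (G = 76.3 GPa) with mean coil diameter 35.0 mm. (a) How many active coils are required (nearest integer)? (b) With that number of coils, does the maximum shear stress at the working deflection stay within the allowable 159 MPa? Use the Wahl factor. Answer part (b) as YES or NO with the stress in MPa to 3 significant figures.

N_a = Gd⁴/(8D³k) = (76.3×10³)(5.2⁴)/(8·35.0³·12) = 13.55 → N_a = 14
Actual rate k = Gd⁴/(8D³·14) = 11.618 N/mm
Working load F = kδ = 11.618·20 = 232.35 N
C = 35.0/5.2 = 6.7308; K_W = (4C−1)/(4C−4)+0.615/C = 1.2222
τ_max = K_W·8FD/(πd³) = 1.2222·147.28 = 180.01 MPa
τ_max > 159 MPa → exceeds allowable

(a) 14 coils; (b) NO, τ_max = 180 MPa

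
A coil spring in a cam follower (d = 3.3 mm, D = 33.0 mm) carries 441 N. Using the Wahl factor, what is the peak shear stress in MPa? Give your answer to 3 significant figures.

1180 MPa

Spring index C = D/d = 33.0/3.3 = 10.0000
K_W = (4C−1)/(4C−4) + 0.615/C = 39.000/36.000 + 0.0615 = 1.1448
τ₀ = 8FD/(πd³) = 8·441·33.0/(π·3.3³) = 116424/112.9 = 1031.2 MPa
τ_max = K·τ₀ = 1.1448 × 1031.2 = 1180.6 MPa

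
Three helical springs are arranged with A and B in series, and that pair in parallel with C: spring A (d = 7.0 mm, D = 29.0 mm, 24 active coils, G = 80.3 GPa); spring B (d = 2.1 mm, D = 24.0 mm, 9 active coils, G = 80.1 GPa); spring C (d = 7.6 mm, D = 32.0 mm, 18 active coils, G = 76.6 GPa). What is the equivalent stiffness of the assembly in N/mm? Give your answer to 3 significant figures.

55.7 N/mm

k_A = Gd⁴/(8D³N_a) = (80.3×10³)(7.0⁴)/(8·29.0³·24) = 41.173 N/mm
k_B = Gd⁴/(8D³N_a) = (80.1×10³)(2.1⁴)/(8·24.0³·9) = 1.5651 N/mm
k_C = Gd⁴/(8D³N_a) = (76.6×10³)(7.6⁴)/(8·32.0³·18) = 54.159 N/mm
Springs A,B series: k_AB = 1/(1/41.173+1/1.5651) = 1.5078 N/mm; parallel with C: k_eq = 1.5078+54.159 = 55.667 N/mm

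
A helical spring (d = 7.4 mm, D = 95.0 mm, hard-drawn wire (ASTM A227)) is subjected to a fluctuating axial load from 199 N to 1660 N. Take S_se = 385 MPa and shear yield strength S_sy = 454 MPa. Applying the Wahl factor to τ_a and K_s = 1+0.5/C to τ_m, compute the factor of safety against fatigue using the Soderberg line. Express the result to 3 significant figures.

C = D/d = 95.0/7.4 = 12.8378; K_W = (4C−1)/(4C−4)+0.615/C = 1.1113; K_s = 1+0.5/C = 1.0389
F_a = (F_max−F_min)/2 = 730.5 N; F_m = (F_max+F_min)/2 = 929.5 N
τ_a = K_W·8F_aD/(πd³) = 1.1113 × 436.1 = 484.62 MPa
τ_m = K_s·8F_mD/(πd³) = 1.0389 × 554.9 = 576.52 MPa
Soderberg: 1/n_f = τ_a/S_se + τ_m/S_sy = 484.62/385 + 576.52/454 = 1.25876 + 1.26986 = 2.5286
n_f = 1/2.5286 = 0.3955

0.395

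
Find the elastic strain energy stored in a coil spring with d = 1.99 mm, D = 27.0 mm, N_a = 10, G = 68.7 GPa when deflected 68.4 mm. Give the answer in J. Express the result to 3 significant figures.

1.60 J

k = Gd⁴/(8D³N_a) = (68.7×10³)(1.99⁴)/(8·27.0³·10) = 0.68421 N/mm
U = ½kδ² = 0.5 × 0.68421 × 68.4² = 1600.6 N·mm = 1.6006 J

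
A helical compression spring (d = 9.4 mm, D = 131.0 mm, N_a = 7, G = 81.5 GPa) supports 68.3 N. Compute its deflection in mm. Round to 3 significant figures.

13.5 mm

k = Gd⁴/(8D³N_a) = (81.5×10³)(9.4⁴)/(8·131.0³·7) = 5.0544 N/mm
δ = F/k = 68.3 / 5.0544 = 13.513 mm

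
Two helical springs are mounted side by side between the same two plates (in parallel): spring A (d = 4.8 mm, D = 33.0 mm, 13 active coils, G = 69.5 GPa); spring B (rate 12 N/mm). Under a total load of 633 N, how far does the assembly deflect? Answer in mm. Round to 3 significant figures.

k_A = Gd⁴/(8D³N_a) = (69.5×10³)(4.8⁴)/(8·33.0³·13) = 9.8713 N/mm
Parallel: k_eq = 9.8713 + 12 = 21.871 N/mm
δ = F/k_eq = 633/21.871 = 28.942 mm

28.9 mm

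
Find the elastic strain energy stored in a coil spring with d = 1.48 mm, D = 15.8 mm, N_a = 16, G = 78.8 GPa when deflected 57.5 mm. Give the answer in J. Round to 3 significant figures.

1.24 J

k = Gd⁴/(8D³N_a) = (78.8×10³)(1.48⁴)/(8·15.8³·16) = 0.74884 N/mm
U = ½kδ² = 0.5 × 0.74884 × 57.5² = 1237.9 N·mm = 1.2379 J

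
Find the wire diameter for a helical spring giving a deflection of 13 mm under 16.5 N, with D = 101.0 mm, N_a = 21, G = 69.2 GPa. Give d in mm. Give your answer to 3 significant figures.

Required rate k = F/δ = 16.5/13 = 1.2692 N/mm
d = (8D³N_a·k / G)^(1/4) = (8·101.0³·21·1.2692 / (69.2×10³))^0.25
  = (3174.7)^0.25 = 7.5063 mm

7.51 mm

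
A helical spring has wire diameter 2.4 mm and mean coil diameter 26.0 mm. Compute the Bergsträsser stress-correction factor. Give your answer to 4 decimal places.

1.1240

C = D/d = 26.0/2.4 = 10.8333
K_B = (4C+2)/(4C−3) = 45.333/40.333 = 1.1240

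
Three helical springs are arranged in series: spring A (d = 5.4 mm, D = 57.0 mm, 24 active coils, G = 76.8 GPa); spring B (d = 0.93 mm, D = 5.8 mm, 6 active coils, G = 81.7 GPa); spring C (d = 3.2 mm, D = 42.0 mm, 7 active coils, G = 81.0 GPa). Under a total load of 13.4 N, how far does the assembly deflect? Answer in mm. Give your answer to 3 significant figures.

15.9 mm

k_A = Gd⁴/(8D³N_a) = (76.8×10³)(5.4⁴)/(8·57.0³·24) = 1.8366 N/mm
k_B = Gd⁴/(8D³N_a) = (81.7×10³)(0.93⁴)/(8·5.8³·6) = 6.5257 N/mm
k_C = Gd⁴/(8D³N_a) = (81.0×10³)(3.2⁴)/(8·42.0³·7) = 2.0471 N/mm
Series: 1/k_eq = 1/1.8366 + 1/6.5257 + 1/2.0471 = 1.1862; k_eq = 0.84302 N/mm
δ = F/k_eq = 13.4/0.84302 = 15.895 mm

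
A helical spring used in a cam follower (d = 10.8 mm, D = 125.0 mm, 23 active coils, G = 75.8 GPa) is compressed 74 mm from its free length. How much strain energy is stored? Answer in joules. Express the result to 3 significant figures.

7.86 J

k = Gd⁴/(8D³N_a) = (75.8×10³)(10.8⁴)/(8·125.0³·23) = 2.8696 N/mm
U = ½kδ² = 0.5 × 2.8696 × 74² = 7856.9 N·mm = 7.8569 J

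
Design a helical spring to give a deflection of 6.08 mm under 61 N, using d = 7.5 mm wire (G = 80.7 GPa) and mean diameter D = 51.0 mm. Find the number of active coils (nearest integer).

Required rate k = F/δ = 61/6.08 = 10.033 N/mm
N_a = Gd⁴/(8D³k) = (80.7×10³ × 7.5⁴)/(8 × 51.0³ × 10.033)
    = 2.5534e+08 / 1.0647e+07 = 23.98 → 24 coils

24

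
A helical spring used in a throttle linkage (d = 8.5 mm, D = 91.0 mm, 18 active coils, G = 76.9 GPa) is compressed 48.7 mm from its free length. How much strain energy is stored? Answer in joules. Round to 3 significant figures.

4.39 J

k = Gd⁴/(8D³N_a) = (76.9×10³)(8.5⁴)/(8·91.0³·18) = 3.6993 N/mm
U = ½kδ² = 0.5 × 3.6993 × 48.7² = 4386.8 N·mm = 4.3868 J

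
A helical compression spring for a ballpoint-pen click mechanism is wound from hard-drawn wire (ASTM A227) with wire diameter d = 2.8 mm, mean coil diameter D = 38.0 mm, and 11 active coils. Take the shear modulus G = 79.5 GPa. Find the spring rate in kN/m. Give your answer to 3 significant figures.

1.01 kN/m

k = Gd⁴/(8D³N_a) = (79.5×10³ × 2.8⁴) / (8 × 38.0³ × 11)
  = 4.88652e+06 / 4.82874e+06 = 1.012 N/mm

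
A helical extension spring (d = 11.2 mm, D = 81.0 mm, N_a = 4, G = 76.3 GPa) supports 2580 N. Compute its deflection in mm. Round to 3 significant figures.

36.5 mm

k = Gd⁴/(8D³N_a) = (76.3×10³)(11.2⁴)/(8·81.0³·4) = 70.598 N/mm
δ = F/k = 2580 / 70.598 = 36.545 mm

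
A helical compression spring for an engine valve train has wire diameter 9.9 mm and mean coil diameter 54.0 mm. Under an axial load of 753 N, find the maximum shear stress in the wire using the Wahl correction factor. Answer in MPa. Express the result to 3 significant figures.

Spring index C = D/d = 54.0/9.9 = 5.4545
K_W = (4C−1)/(4C−4) + 0.615/C = 20.818/17.818 + 0.1128 = 1.2811
τ₀ = 8FD/(πd³) = 8·753·54.0/(π·9.9³) = 325296/3048.3 = 106.71 MPa
τ_max = K·τ₀ = 1.2811 × 106.71 = 136.71 MPa

137 MPa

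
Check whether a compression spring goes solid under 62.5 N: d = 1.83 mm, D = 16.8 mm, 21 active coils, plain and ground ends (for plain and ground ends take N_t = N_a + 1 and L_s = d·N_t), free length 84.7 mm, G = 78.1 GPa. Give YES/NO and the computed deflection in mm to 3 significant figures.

k = Gd⁴/(8D³N_a) = (78.1×10³)(1.83⁴)/(8·16.8³·21) = 1.0996 N/mm
N_t = 22; L_s = 1.83·22 = 40.26 mm; δ_solid = L₀ − L_s = 84.7 − 40.26 = 44.44 mm
δ = F/k = 62.5/1.0996 = 56.841 mm
δ ≥ δ_solid → spring goes solid

YES, δ = 56.8 mm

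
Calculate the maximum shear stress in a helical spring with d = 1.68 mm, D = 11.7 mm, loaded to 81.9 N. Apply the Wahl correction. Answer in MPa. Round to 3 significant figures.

625 MPa

Spring index C = D/d = 11.7/1.68 = 6.9643
K_W = (4C−1)/(4C−4) + 0.615/C = 26.857/23.857 + 0.0883 = 1.2141
τ₀ = 8FD/(πd³) = 8·81.9·11.7/(π·1.68³) = 7665.84/14.896 = 514.61 MPa
τ_max = K·τ₀ = 1.2141 × 514.61 = 624.77 MPa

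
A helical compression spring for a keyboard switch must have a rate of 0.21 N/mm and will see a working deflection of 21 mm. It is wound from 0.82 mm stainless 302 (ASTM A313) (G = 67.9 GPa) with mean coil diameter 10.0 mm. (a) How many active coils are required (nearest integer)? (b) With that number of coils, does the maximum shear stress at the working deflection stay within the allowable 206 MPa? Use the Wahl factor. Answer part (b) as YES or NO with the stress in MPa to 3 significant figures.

(a) 18 coils; (b) NO, τ_max = 231 MPa

N_a = Gd⁴/(8D³k) = (67.9×10³)(0.82⁴)/(8·10.0³·0.21) = 18.27 → N_a = 18
Actual rate k = Gd⁴/(8D³·18) = 0.21319 N/mm
Working load F = kδ = 0.21319·21 = 4.4769 N
C = 10.0/0.82 = 12.1951; K_W = (4C−1)/(4C−4)+0.615/C = 1.1174
τ_max = K_W·8FD/(πd³) = 1.1174·206.77 = 231.05 MPa
τ_max > 206 MPa → exceeds allowable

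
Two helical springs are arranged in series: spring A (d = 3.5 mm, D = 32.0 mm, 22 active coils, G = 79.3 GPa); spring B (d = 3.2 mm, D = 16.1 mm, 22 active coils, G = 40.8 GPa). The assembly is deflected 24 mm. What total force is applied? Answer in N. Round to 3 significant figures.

k_A = Gd⁴/(8D³N_a) = (79.3×10³)(3.5⁴)/(8·32.0³·22) = 2.0634 N/mm
k_B = Gd⁴/(8D³N_a) = (40.8×10³)(3.2⁴)/(8·16.1³·22) = 5.8246 N/mm
Series: 1/k_eq = 1/2.0634 + 1/5.8246 = 0.65632; k_eq = 1.5236 N/mm
F = k_eq·δ = 1.5236·24 = 36.567 N

36.6 N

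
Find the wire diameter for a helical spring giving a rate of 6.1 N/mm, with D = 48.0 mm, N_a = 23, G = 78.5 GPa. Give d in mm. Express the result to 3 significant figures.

6.31 mm

d = (8D³N_a·k / G)^(1/4) = (8·48.0³·23·6.1 / (78.5×10³))^0.25
  = (1581.3)^0.25 = 6.3059 mm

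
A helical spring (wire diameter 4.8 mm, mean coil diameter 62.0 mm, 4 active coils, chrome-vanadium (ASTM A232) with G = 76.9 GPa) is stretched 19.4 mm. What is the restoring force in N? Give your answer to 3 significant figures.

104 N

k = Gd⁴/(8D³N_a) = (76.9×10³)(4.8⁴)/(8·62.0³·4) = 5.3526 N/mm
F = k·δ = 5.3526 × 19.4 = 103.84 N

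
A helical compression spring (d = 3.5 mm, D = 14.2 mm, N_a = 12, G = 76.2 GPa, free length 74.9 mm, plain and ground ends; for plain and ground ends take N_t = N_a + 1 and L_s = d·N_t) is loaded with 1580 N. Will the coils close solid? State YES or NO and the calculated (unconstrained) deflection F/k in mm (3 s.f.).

YES, δ = 38.0 mm

k = Gd⁴/(8D³N_a) = (76.2×10³)(3.5⁴)/(8·14.2³·12) = 41.6 N/mm
N_t = 13; L_s = 3.5·13 = 45.5 mm; δ_solid = L₀ − L_s = 74.9 − 45.5 = 29.4 mm
δ = F/k = 1580/41.6 = 37.981 mm
δ ≥ δ_solid → spring goes solid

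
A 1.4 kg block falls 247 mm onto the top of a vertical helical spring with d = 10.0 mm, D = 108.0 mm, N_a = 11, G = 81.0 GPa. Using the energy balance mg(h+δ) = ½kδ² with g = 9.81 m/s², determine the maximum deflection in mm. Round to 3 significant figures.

k = Gd⁴/(8D³N_a) = (81.0×10³)(10.0⁴)/(8·108.0³·11) = 7.3069 N/mm
W = mg = 1.4 × 9.81 = 13.734 N
½kδ² − Wδ − Wh = 0 → δ = (W + √(W² + 2kWh))/k
δ = (13.734 + √(188.62 + 49574.1))/7.3069 = (13.734 + 223.08)/7.3069 = 32.409 mm

32.4 mm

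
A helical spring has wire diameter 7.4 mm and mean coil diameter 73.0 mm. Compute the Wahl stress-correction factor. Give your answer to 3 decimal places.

C = D/d = 73.0/7.4 = 9.8649
K_W = (4C−1)/(4C−4) + 0.615/C = 38.459/35.459 + 0.0623 = 1.1469

1.147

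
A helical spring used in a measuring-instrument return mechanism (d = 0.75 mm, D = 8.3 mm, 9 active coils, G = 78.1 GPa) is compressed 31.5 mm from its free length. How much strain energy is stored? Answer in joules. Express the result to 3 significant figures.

k = Gd⁴/(8D³N_a) = (78.1×10³)(0.75⁴)/(8·8.3³·9) = 0.60025 N/mm
U = ½kδ² = 0.5 × 0.60025 × 31.5² = 297.8 N·mm = 0.2978 J

0.298 J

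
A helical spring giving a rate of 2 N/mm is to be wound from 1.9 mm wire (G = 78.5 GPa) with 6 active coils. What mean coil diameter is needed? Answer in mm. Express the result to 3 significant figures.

D = (Gd⁴/(8N_a·k))^(1/3) = (78.5×10³·1.9⁴/(8·6·2))^(1/3)
  = (10656.5)^(1/3) = 22.0058 mm

22.0 mm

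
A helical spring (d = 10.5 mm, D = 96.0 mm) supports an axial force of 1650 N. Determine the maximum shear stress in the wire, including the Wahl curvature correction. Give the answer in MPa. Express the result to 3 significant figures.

Spring index C = D/d = 96.0/10.5 = 9.1429
K_W = (4C−1)/(4C−4) + 0.615/C = 35.571/32.571 + 0.0673 = 1.1594
τ₀ = 8FD/(πd³) = 8·1650·96.0/(π·10.5³) = 1.2672e+06/3636.8 = 348.44 MPa
τ_max = K·τ₀ = 1.1594 × 348.44 = 403.97 MPa

404 MPa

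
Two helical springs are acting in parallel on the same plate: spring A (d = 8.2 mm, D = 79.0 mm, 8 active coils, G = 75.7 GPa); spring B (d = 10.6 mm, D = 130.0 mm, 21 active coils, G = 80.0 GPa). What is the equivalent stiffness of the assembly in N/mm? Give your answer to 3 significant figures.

k_A = Gd⁴/(8D³N_a) = (75.7×10³)(8.2⁴)/(8·79.0³·8) = 10.847 N/mm
k_B = Gd⁴/(8D³N_a) = (80.0×10³)(10.6⁴)/(8·130.0³·21) = 2.7364 N/mm
Parallel: k_eq = 10.847 + 2.7364 = 13.583 N/mm

13.6 N/mm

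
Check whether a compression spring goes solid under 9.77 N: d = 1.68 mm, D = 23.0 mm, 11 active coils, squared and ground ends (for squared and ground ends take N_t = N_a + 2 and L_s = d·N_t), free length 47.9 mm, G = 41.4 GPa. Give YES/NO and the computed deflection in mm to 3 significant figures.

k = Gd⁴/(8D³N_a) = (41.4×10³)(1.68⁴)/(8·23.0³·11) = 0.30801 N/mm
N_t = 13; L_s = 1.68·13 = 21.84 mm; δ_solid = L₀ − L_s = 47.9 − 21.84 = 26.06 mm
δ = F/k = 9.77/0.30801 = 31.719 mm
δ ≥ δ_solid → spring goes solid

YES, δ = 31.7 mm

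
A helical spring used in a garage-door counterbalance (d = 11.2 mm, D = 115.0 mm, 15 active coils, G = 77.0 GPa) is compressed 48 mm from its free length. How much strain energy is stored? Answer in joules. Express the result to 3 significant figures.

7.65 J

k = Gd⁴/(8D³N_a) = (77.0×10³)(11.2⁴)/(8·115.0³·15) = 6.6388 N/mm
U = ½kδ² = 0.5 × 6.6388 × 48² = 7647.9 N·mm = 7.6479 J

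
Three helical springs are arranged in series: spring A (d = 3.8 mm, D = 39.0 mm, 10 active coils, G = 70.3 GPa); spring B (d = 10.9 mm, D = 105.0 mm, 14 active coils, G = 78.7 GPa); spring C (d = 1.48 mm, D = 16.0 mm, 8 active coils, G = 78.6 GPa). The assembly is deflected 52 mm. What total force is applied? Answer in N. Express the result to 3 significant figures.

k_A = Gd⁴/(8D³N_a) = (70.3×10³)(3.8⁴)/(8·39.0³·10) = 3.0889 N/mm
k_B = Gd⁴/(8D³N_a) = (78.7×10³)(10.9⁴)/(8·105.0³·14) = 8.5683 N/mm
k_C = Gd⁴/(8D³N_a) = (78.6×10³)(1.48⁴)/(8·16.0³·8) = 1.4386 N/mm
Series: 1/k_eq = 1/3.0889 + 1/8.5683 + 1/1.4386 = 1.1356; k_eq = 0.8806 N/mm
F = k_eq·δ = 0.8806·52 = 45.791 N

45.8 N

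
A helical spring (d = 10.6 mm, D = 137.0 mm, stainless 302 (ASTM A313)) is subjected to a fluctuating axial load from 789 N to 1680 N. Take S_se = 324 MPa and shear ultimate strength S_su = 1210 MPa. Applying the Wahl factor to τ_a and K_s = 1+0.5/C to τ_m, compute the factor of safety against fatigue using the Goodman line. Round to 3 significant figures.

C = D/d = 137.0/10.6 = 12.9245; K_W = (4C−1)/(4C−4)+0.615/C = 1.1105; K_s = 1+0.5/C = 1.0387
F_a = (F_max−F_min)/2 = 445.5 N; F_m = (F_max+F_min)/2 = 1234.5 N
τ_a = K_W·8F_aD/(πd³) = 1.1105 × 130.49 = 144.91 MPa
τ_m = K_s·8F_mD/(πd³) = 1.0387 × 361.6 = 375.59 MPa
Goodman: 1/n_f = τ_a/S_se + τ_m/S_su = 144.91/324 + 375.59/1210 = 0.44726 + 0.31041 = 0.75766
n_f = 1/0.75766 = 1.32

1.32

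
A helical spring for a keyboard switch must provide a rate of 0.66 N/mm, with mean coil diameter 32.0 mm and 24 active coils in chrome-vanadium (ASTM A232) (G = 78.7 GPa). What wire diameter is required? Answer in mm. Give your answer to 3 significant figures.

2.70 mm

d = (8D³N_a·k / G)^(1/4) = (8·32.0³·24·0.66 / (78.7×10³))^0.25
  = (52.762)^0.25 = 2.6951 mm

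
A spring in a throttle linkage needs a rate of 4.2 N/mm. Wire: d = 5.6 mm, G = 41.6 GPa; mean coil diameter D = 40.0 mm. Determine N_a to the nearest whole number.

19

N_a = Gd⁴/(8D³k) = (41.6×10³ × 5.6⁴)/(8 × 40.0³ × 4.2)
    = 4.09115e+07 / 2.1504e+06 = 19.03 → 19 coils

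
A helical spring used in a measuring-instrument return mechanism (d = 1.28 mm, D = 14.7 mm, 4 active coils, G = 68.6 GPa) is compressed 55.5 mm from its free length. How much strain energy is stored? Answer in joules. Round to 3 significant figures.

k = Gd⁴/(8D³N_a) = (68.6×10³)(1.28⁴)/(8·14.7³·4) = 1.8116 N/mm
U = ½kδ² = 0.5 × 1.8116 × 55.5² = 2790.1 N·mm = 2.7901 J

2.79 J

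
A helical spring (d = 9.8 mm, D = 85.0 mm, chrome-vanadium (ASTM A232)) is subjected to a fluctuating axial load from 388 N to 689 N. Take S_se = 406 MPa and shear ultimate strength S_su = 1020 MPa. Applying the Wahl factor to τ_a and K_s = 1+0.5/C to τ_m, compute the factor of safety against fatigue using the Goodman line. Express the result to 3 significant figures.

C = D/d = 85.0/9.8 = 8.6735; K_W = (4C−1)/(4C−4)+0.615/C = 1.1686; K_s = 1+0.5/C = 1.0576
F_a = (F_max−F_min)/2 = 150.5 N; F_m = (F_max+F_min)/2 = 538.5 N
τ_a = K_W·8F_aD/(πd³) = 1.1686 × 34.611 = 40.448 MPa
τ_m = K_s·8F_mD/(πd³) = 1.0576 × 123.84 = 130.98 MPa
Goodman: 1/n_f = τ_a/S_se + τ_m/S_su = 40.448/406 + 130.98/1020 = 0.09963 + 0.12841 = 0.22804
n_f = 1/0.22804 = 4.385

4.39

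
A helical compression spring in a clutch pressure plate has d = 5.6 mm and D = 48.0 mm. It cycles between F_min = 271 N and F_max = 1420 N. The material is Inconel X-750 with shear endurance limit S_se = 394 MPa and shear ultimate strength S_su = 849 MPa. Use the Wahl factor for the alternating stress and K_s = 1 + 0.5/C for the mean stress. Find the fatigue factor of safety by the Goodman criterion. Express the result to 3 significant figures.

C = D/d = 48.0/5.6 = 8.5714; K_W = (4C−1)/(4C−4)+0.615/C = 1.1708; K_s = 1+0.5/C = 1.0583
F_a = (F_max−F_min)/2 = 574.5 N; F_m = (F_max+F_min)/2 = 845.5 N
τ_a = K_W·8F_aD/(πd³) = 1.1708 × 399.86 = 468.16 MPa
τ_m = K_s·8F_mD/(πd³) = 1.0583 × 588.48 = 622.81 MPa
Goodman: 1/n_f = τ_a/S_se + τ_m/S_su = 468.16/394 + 622.81/849 = 1.18822 + 0.73358 = 1.9218
n_f = 1/1.9218 = 0.5203

0.520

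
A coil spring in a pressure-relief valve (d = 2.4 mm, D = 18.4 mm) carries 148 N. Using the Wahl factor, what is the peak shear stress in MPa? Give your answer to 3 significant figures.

598 MPa

Spring index C = D/d = 18.4/2.4 = 7.6667
K_W = (4C−1)/(4C−4) + 0.615/C = 29.667/26.667 + 0.0802 = 1.1927
τ₀ = 8FD/(πd³) = 8·148·18.4/(π·2.4³) = 21785.6/43.429 = 501.63 MPa
τ_max = K·τ₀ = 1.1927 × 501.63 = 598.31 MPa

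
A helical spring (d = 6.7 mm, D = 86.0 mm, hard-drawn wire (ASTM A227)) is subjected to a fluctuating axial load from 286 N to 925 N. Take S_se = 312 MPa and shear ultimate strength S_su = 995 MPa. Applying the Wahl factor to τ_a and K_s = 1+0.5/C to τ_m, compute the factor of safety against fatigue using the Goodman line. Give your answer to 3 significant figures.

C = D/d = 86.0/6.7 = 12.8358; K_W = (4C−1)/(4C−4)+0.615/C = 1.1113; K_s = 1+0.5/C = 1.0390
F_a = (F_max−F_min)/2 = 319.5 N; F_m = (F_max+F_min)/2 = 605.5 N
τ_a = K_W·8F_aD/(πd³) = 1.1113 × 232.64 = 258.53 MPa
τ_m = K_s·8F_mD/(πd³) = 1.0390 × 440.89 = 458.06 MPa
Goodman: 1/n_f = τ_a/S_se + τ_m/S_su = 258.53/312 + 458.06/995 = 0.82862 + 0.46036 = 1.289
n_f = 1/1.289 = 0.7758

0.776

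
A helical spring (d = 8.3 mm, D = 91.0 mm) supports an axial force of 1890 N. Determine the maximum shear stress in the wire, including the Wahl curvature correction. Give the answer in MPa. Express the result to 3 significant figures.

867 MPa

Spring index C = D/d = 91.0/8.3 = 10.9639
K_W = (4C−1)/(4C−4) + 0.615/C = 42.855/39.855 + 0.0561 = 1.1314
τ₀ = 8FD/(πd³) = 8·1890·91.0/(π·8.3³) = 1.37592e+06/1796.3 = 765.97 MPa
τ_max = K·τ₀ = 1.1314 × 765.97 = 866.59 MPa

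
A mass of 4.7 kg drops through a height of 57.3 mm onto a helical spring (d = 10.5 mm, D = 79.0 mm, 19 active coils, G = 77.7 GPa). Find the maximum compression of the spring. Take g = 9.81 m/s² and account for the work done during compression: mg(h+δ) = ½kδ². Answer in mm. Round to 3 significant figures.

k = Gd⁴/(8D³N_a) = (77.7×10³)(10.5⁴)/(8·79.0³·19) = 12.602 N/mm
W = mg = 4.7 × 9.81 = 46.107 N
½kδ² − Wδ − Wh = 0 → δ = (W + √(W² + 2kWh))/k
δ = (46.107 + √(2125.9 + 66589.4))/12.602 = (46.107 + 262.14)/12.602 = 24.459 mm

24.5 mm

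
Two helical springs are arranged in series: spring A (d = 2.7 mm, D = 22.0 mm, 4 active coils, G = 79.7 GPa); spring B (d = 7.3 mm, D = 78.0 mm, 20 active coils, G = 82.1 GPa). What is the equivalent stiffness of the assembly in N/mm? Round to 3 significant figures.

k_A = Gd⁴/(8D³N_a) = (79.7×10³)(2.7⁴)/(8·22.0³·4) = 12.431 N/mm
k_B = Gd⁴/(8D³N_a) = (82.1×10³)(7.3⁴)/(8·78.0³·20) = 3.0707 N/mm
Series: 1/k_eq = 1/12.431 + 1/3.0707 = 0.40611; k_eq = 2.4624 N/mm

2.46 N/mm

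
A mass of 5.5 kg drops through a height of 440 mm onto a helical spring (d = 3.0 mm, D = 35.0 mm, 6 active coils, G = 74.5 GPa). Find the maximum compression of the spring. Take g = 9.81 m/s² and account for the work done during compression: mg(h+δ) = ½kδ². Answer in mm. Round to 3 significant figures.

147 mm

k = Gd⁴/(8D³N_a) = (74.5×10³)(3.0⁴)/(8·35.0³·6) = 2.9322 N/mm
W = mg = 5.5 × 9.81 = 53.955 N
½kδ² − Wδ − Wh = 0 → δ = (W + √(W² + 2kWh))/k
δ = (53.955 + √(2911.1 + 139223))/2.9322 = (53.955 + 377.01)/2.9322 = 146.97 mm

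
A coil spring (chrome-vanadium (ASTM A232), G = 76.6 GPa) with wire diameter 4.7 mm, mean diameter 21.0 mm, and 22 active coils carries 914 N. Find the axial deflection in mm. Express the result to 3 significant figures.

k = Gd⁴/(8D³N_a) = (76.6×10³)(4.7⁴)/(8·21.0³·22) = 22.932 N/mm
δ = F/k = 914 / 22.932 = 39.856 mm

39.9 mm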